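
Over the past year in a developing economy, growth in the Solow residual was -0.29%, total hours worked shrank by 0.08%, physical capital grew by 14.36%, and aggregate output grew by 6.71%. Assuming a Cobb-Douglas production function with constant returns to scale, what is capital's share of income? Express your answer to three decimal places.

gY = gA + α·gK + (1−α)·gL, so gY − gA − gL = α(gK − gL).
6.71 + 0.29 + 0.08 = α × (14.36 − (-0.08)).
7.08 = 14.44 α, so α = 0.4903.

Capital's share of income is 0.490.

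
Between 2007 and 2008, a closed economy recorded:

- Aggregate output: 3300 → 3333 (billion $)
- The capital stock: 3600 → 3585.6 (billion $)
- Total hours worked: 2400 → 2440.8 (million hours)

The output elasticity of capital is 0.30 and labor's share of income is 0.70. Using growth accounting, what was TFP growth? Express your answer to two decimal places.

Aggregate output growth = (3333 − 3300) / 3300 = 1%.
The capital stock growth = (3585.6 − 3600) / 3600 = -0.4%.
Total hours worked growth = (2440.8 − 2400) / 2400 = 1.7%.
Labor's share = 1 − 0.3 = 0.7.
The capital stock: 0.3 × (-0.4) = -0.12 pp.
Total hours worked: 0.7 × 1.7 = 1.19 pp.
TFP growth = 1 − 1.07 = -0.07%.

-0.07%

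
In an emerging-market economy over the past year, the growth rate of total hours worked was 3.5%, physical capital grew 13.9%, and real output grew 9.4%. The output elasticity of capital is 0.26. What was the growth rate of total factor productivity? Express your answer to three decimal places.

Labor's share = 1 − 0.26 = 0.74.
Physical capital: 0.26 × 13.9 = 3.614 pp.
Total hours worked: 0.74 × 3.5 = 2.59 pp.
TFP growth = 9.4 − 6.204 = 3.196%.

Total factor productivity growth was 3.196%.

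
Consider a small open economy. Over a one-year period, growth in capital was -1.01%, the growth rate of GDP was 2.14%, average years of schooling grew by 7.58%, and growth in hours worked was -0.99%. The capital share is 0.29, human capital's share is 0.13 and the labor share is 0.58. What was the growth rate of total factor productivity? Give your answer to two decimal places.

Labor's share = 1 − 0.29 − 0.13 = 0.58.
Capital: 0.29 × (-1.01) = -0.2929 pp.
Average years of schooling: 0.13 × 7.58 = 0.9854 pp.
Hours worked: 0.58 × (-0.99) = -0.5742 pp.
TFP growth = 2.14 − 0.1183 = 2.0217%.

2.02%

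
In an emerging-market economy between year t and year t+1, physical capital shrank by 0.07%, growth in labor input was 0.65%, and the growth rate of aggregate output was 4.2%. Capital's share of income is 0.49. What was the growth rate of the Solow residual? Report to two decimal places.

The Solow residual grew 3.90%.

Labor's share = 1 − 0.49 = 0.51.
Physical capital: 0.49 × (-0.07) = -0.0343 pp.
Labor input: 0.51 × 0.65 = 0.3315 pp.
TFP growth = 4.2 − 0.2972 = 3.9028%.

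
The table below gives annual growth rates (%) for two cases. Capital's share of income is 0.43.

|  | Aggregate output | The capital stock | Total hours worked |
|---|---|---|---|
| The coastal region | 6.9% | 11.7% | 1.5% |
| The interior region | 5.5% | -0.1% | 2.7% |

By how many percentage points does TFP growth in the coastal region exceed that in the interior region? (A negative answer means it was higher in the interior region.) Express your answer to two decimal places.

-2.99 percentage points

Labor's share = 1 − 0.43 = 0.57.
The coastal region: TFP = 6.9 − 5.031 − 0.855 = 1.014%.
The interior region: TFP = 5.5 + 0.043 − 1.539 = 4.004%.
Difference = 1.014 − (4.004) = -2.99 pp.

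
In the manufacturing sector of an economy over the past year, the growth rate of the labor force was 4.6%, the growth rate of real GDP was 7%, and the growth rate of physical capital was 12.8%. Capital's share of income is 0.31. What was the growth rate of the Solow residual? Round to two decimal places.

-0.14%

Labor's share = 1 − 0.31 = 0.69.
Physical capital: 0.31 × 12.8 = 3.968 pp.
The labor force: 0.69 × 4.6 = 3.174 pp.
TFP growth = 7 − 7.142 = -0.142%.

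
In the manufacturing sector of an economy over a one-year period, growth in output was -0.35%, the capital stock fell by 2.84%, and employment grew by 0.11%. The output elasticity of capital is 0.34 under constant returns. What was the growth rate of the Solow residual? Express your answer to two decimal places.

The Solow residual growth was 0.54%.

Labor's share = 1 − 0.34 = 0.66.
The capital stock: 0.34 × (-2.84) = -0.9656 pp.
Employment: 0.66 × 0.11 = 0.0726 pp.
TFP growth = -0.35 + 0.893 = 0.543%.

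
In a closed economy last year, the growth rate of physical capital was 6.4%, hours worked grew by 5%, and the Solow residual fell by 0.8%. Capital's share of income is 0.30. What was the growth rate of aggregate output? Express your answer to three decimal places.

Labor's share = 1 − 0.3 = 0.7.
Physical capital: 0.3 × 6.4 = 1.92 pp.
Hours worked: 0.7 × 5 = 3.5 pp.
Output growth = -0.8 + 5.42 = 4.62%.

Aggregate output grew 4.620%.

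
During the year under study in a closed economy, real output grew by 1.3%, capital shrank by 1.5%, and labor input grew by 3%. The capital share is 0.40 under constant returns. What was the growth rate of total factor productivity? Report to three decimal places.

Labor's share = 1 − 0.4 = 0.6.
Capital: 0.4 × (-1.5) = -0.6 pp.
Labor input: 0.6 × 3 = 1.8 pp.
TFP growth = 1.3 − 1.2 = 0.1%.

Total factor productivity growth was 0.100%.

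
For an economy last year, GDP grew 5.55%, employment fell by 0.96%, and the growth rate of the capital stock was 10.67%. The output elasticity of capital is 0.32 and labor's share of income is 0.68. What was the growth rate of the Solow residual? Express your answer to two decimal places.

2.79%

Labor's share = 1 − 0.32 = 0.68.
The capital stock: 0.32 × 10.67 = 3.4144 pp.
Employment: 0.68 × (-0.96) = -0.6528 pp.
TFP growth = 5.55 − 2.7616 = 2.7884%.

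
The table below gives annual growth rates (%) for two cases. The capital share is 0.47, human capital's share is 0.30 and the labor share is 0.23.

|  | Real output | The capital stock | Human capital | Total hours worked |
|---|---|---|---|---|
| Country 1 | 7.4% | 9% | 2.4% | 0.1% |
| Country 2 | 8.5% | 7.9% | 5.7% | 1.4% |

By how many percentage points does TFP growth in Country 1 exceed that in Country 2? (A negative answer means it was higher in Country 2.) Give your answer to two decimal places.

-0.33 percentage points

Labor's share = 1 − 0.47 − 0.3 = 0.23.
Country 1: TFP = 7.4 − 4.23 − 0.72 − 0.023 = 2.427%.
Country 2: TFP = 8.5 − 3.713 − 1.71 − 0.322 = 2.755%.
Difference = 2.427 − (2.755) = -0.328 pp.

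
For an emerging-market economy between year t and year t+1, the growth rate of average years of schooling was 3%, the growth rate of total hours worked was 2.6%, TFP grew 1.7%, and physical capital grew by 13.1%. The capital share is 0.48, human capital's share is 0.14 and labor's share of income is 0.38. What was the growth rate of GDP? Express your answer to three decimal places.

9.396%

Labor's share = 1 − 0.48 − 0.14 = 0.38.
Physical capital: 0.48 × 13.1 = 6.288 pp.
Average years of schooling: 0.14 × 3 = 0.42 pp.
Total hours worked: 0.38 × 2.6 = 0.988 pp.
Output growth = 1.7 + 7.696 = 9.396%.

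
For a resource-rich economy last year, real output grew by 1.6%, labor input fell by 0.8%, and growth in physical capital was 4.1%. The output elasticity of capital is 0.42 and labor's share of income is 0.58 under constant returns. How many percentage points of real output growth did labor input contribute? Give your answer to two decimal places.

Labor's share = 1 − 0.42 = 0.58.
Contribution = share × growth = 0.58 × (-0.8) = -0.464 pp.

-0.46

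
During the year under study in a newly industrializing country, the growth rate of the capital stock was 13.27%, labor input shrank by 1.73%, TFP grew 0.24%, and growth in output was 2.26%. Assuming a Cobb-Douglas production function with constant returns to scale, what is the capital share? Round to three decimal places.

α = 0.250

gY = gA + α·gK + (1−α)·gL, so gY − gA − gL = α(gK − gL).
2.26 − 0.24 + 1.73 = α × (13.27 − (-1.73)).
3.75 = 15 α, so α = 0.25.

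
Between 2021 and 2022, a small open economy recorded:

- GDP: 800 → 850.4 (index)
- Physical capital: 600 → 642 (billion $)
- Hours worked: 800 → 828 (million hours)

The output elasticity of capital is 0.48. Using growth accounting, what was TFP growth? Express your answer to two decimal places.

1.12%

GDP growth = (850.4 − 800) / 800 = 6.3%.
Physical capital growth = (642 − 600) / 600 = 7%.
Hours worked growth = (828 − 800) / 800 = 3.5%.
Labor's share = 1 − 0.48 = 0.52.
Physical capital: 0.48 × 7 = 3.36 pp.
Hours worked: 0.52 × 3.5 = 1.82 pp.
TFP growth = 6.3 − 5.18 = 1.12%.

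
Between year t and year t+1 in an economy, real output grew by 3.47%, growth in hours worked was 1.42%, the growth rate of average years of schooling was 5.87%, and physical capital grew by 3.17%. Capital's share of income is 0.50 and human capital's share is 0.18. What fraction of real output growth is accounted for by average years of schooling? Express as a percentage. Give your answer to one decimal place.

Average years of schooling contributed 0.18 × 5.87 = 1.0566 pp.
Share of growth = 1.0566 / 3.47 × 100 = 30.45%.

Average years of schooling accounted for 30.4% of growth.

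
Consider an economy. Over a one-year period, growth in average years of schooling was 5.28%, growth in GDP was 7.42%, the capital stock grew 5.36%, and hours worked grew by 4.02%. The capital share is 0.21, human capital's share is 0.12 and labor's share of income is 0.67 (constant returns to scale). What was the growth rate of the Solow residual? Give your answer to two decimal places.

The Solow residual growth was 2.97%.

Labor's share = 1 − 0.21 − 0.12 = 0.67.
The capital stock: 0.21 × 5.36 = 1.1256 pp.
Average years of schooling: 0.12 × 5.28 = 0.6336 pp.
Hours worked: 0.67 × 4.02 = 2.6934 pp.
TFP growth = 7.42 − 4.4526 = 2.9674%.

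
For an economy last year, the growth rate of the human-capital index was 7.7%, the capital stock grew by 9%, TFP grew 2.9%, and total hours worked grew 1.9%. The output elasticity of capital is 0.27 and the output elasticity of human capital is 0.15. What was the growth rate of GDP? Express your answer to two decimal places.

GDP grew 7.59%.

Labor's share = 1 − 0.27 − 0.15 = 0.58.
The capital stock: 0.27 × 9 = 2.43 pp.
The human-capital index: 0.15 × 7.7 = 1.155 pp.
Total hours worked: 0.58 × 1.9 = 1.102 pp.
Output growth = 2.9 + 4.687 = 7.587%.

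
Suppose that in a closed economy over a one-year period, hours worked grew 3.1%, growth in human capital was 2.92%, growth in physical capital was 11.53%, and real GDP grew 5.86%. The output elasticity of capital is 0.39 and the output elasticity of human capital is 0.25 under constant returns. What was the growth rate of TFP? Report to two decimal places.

-0.48%

Labor's share = 1 − 0.39 − 0.25 = 0.36.
Physical capital: 0.39 × 11.53 = 4.4967 pp.
Human capital: 0.25 × 2.92 = 0.73 pp.
Hours worked: 0.36 × 3.1 = 1.116 pp.
TFP growth = 5.86 − 6.3427 = -0.4827%.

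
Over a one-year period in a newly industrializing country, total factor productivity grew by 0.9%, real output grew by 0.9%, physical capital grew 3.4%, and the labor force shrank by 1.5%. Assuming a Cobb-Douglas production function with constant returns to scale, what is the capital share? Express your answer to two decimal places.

gY = gA + α·gK + (1−α)·gL, so gY − gA − gL = α(gK − gL).
0.9 − 0.9 + 1.5 = α × (3.4 − (-1.5)).
1.5 = 4.9 α, so α = 0.3061.

0.31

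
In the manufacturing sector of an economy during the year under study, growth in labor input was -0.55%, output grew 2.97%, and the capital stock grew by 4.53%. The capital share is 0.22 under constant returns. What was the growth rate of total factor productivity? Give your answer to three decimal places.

2.402%

Labor's share = 1 − 0.22 = 0.78.
The capital stock: 0.22 × 4.53 = 0.9966 pp.
Labor input: 0.78 × (-0.55) = -0.429 pp.
TFP growth = 2.97 − 0.5676 = 2.4024%.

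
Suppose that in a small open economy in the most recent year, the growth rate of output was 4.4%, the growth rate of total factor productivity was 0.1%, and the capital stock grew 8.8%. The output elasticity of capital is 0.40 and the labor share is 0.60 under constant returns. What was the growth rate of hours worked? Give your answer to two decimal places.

Labor's share = 1 − 0.4 = 0.6.
gY = gA + 0.4×8.8 + 0.6×g.
0.6×g = 4.4 − 0.1 − 3.52 = 0.78.
g = 0.78 / 0.6 = 1.3%.

1.30%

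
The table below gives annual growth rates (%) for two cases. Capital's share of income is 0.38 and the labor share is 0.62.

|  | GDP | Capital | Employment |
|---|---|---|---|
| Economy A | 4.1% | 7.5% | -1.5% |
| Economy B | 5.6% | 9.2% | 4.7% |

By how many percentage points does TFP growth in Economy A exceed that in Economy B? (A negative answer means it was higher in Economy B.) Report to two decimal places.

Labor's share = 1 − 0.38 = 0.62.
Economy A: TFP = 4.1 − 2.85 + 0.93 = 2.18%.
Economy B: TFP = 5.6 − 3.496 − 2.914 = -0.81%.
Difference = 2.18 − (-0.81) = 2.99 pp.

2.99 percentage points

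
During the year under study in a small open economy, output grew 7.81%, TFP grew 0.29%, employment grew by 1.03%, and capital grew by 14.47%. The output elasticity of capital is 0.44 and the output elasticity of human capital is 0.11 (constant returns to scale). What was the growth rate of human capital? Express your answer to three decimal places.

Labor's share = 1 − 0.44 − 0.11 = 0.45.
gY = gA + 0.44×14.47 + 0.45×1.03 + 0.11×g.
0.11×g = 7.81 − 0.29 − 6.8303 = 0.6897.
g = 0.6897 / 0.11 = 6.27%.

Human capital grew 6.270%.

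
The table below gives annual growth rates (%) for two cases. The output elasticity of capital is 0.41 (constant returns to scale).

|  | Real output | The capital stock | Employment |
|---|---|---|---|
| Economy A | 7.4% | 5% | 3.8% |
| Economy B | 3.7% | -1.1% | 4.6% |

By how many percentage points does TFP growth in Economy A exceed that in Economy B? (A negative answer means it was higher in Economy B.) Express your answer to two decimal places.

1.67 percentage points

Labor's share = 1 − 0.41 = 0.59.
Economy A: TFP = 7.4 − 2.05 − 2.242 = 3.108%.
Economy B: TFP = 3.7 + 0.451 − 2.714 = 1.437%.
Difference = 3.108 − (1.437) = 1.671 pp.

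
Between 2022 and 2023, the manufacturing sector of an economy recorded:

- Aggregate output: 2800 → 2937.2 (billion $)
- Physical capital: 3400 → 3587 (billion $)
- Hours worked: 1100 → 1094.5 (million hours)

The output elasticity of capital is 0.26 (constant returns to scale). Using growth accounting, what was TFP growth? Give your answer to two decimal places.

Aggregate output growth = (2937.2 − 2800) / 2800 = 4.9%.
Physical capital growth = (3587 − 3400) / 3400 = 5.5%.
Hours worked growth = (1094.5 − 1100) / 1100 = -0.5%.
Labor's share = 1 − 0.26 = 0.74.
Physical capital: 0.26 × 5.5 = 1.43 pp.
Hours worked: 0.74 × (-0.5) = -0.37 pp.
TFP growth = 4.9 − 1.06 = 3.84%.

TFP grew 3.84%.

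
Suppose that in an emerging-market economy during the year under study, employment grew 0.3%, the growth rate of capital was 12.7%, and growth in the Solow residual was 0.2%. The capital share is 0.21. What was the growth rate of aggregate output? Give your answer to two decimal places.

3.10%

Labor's share = 1 − 0.21 = 0.79.
Capital: 0.21 × 12.7 = 2.667 pp.
Employment: 0.79 × 0.3 = 0.237 pp.
Output growth = 0.2 + 2.904 = 3.104%.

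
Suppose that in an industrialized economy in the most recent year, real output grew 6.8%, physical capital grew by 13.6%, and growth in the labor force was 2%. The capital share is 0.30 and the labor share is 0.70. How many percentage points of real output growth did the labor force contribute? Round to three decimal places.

1.400 percentage points

Labor's share = 1 − 0.3 = 0.7.
Contribution = share × growth = 0.7 × 2 = 1.4 pp.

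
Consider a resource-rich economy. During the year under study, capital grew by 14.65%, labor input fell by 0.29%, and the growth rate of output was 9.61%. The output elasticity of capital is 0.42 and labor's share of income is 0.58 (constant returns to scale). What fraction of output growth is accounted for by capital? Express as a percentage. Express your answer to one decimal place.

Capital contributed 0.42 × 14.65 = 6.153 pp.
Share of growth = 6.153 / 9.61 × 100 = 64.027%.

Capital accounted for 64.0% of growth.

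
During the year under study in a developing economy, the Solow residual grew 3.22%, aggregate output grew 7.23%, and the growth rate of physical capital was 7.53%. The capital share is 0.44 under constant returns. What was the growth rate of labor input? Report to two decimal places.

Labor's share = 1 − 0.44 = 0.56.
gY = gA + 0.44×7.53 + 0.56×g.
0.56×g = 7.23 − 3.22 − 3.3132 = 0.6968.
g = 0.6968 / 0.56 = 1.2443%.

1.24%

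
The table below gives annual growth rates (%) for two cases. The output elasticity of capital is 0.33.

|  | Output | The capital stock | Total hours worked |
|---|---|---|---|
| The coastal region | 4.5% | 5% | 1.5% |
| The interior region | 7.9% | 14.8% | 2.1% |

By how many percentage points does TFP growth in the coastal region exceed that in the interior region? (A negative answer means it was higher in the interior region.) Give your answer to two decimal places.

Labor's share = 1 − 0.33 = 0.67.
The coastal region: TFP = 4.5 − 1.65 − 1.005 = 1.845%.
The interior region: TFP = 7.9 − 4.884 − 1.407 = 1.609%.
Difference = 1.845 − (1.609) = 0.236 pp.

0.24 percentage points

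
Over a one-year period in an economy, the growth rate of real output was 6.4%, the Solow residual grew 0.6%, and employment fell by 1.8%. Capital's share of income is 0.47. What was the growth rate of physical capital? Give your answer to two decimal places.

Physical capital growth was 14.37%.

Labor's share = 1 − 0.47 = 0.53.
gY = gA + 0.53×(-1.8) + 0.47×g.
0.47×g = 6.4 − 0.6 + 0.954 = 6.754.
g = 6.754 / 0.47 = 14.3702%.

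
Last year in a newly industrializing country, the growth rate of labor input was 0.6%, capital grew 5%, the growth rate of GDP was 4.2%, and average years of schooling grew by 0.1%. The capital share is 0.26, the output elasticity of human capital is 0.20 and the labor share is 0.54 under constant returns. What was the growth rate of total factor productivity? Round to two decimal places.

2.56%

Labor's share = 1 − 0.26 − 0.2 = 0.54.
Capital: 0.26 × 5 = 1.3 pp.
Average years of schooling: 0.2 × 0.1 = 0.02 pp.
Labor input: 0.54 × 0.6 = 0.324 pp.
TFP growth = 4.2 − 1.644 = 2.556%.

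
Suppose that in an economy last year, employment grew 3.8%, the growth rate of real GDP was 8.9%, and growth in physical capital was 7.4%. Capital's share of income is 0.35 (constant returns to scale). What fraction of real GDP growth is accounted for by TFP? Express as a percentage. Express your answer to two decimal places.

Labor's share = 1 − 0.35 = 0.65.
Physical capital: 0.35 × 7.4 = 2.59 pp.
Employment: 0.65 × 3.8 = 2.47 pp.
TFP growth = 8.9 − 5.06 = 3.84%.
TFP share of growth = 3.84 / 8.9 × 100 = 43.1461%.

43.15%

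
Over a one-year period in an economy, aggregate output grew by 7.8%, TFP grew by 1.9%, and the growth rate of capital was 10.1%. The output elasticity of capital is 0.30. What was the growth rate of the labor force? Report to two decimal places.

The labor force grew 4.10%.

Labor's share = 1 − 0.3 = 0.7.
gY = gA + 0.3×10.1 + 0.7×g.
0.7×g = 7.8 − 1.9 − 3.03 = 2.87.
g = 2.87 / 0.7 = 4.1%.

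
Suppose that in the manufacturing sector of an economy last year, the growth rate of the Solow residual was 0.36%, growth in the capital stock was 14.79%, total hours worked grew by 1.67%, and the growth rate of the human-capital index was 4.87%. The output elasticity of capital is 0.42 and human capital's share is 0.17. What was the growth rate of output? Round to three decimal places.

Labor's share = 1 − 0.42 − 0.17 = 0.41.
The capital stock: 0.42 × 14.79 = 6.2118 pp.
The human-capital index: 0.17 × 4.87 = 0.8279 pp.
Total hours worked: 0.41 × 1.67 = 0.6847 pp.
Output growth = 0.36 + 7.7244 = 8.0844%.

8.084%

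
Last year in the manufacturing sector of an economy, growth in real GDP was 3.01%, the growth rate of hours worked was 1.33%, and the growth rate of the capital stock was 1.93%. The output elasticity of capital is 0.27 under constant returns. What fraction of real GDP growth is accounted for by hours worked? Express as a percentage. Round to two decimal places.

Hours worked accounted for 32.26% of growth.

Labor's share = 1 − 0.27 = 0.73.
Hours worked contributed 0.73 × 1.33 = 0.9709 pp.
Share of growth = 0.9709 / 3.01 × 100 = 32.2558%.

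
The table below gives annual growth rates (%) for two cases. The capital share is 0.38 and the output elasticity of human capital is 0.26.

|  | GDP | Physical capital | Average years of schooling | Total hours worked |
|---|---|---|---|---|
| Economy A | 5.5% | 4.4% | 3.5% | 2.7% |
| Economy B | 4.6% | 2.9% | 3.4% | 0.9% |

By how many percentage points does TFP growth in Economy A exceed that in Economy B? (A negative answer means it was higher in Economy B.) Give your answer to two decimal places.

-0.34 percentage points

Labor's share = 1 − 0.38 − 0.26 = 0.36.
Economy A: TFP = 5.5 − 1.672 − 0.91 − 0.972 = 1.946%.
Economy B: TFP = 4.6 − 1.102 − 0.884 − 0.324 = 2.29%.
Difference = 1.946 − (2.29) = -0.344 pp.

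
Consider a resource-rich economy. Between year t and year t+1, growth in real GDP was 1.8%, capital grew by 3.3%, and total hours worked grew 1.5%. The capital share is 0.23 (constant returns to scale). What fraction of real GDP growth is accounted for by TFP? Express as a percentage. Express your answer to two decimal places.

TFP accounted for -6.33% of growth.

Labor's share = 1 − 0.23 = 0.77.
Capital: 0.23 × 3.3 = 0.759 pp.
Total hours worked: 0.77 × 1.5 = 1.155 pp.
TFP growth = 1.8 − 1.914 = -0.114%.
TFP share of growth = -0.114 / 1.8 × 100 = -6.3333%.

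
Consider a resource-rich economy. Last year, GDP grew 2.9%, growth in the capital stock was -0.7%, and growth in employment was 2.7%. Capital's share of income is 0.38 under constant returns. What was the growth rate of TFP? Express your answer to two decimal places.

1.49%

Labor's share = 1 − 0.38 = 0.62.
The capital stock: 0.38 × (-0.7) = -0.266 pp.
Employment: 0.62 × 2.7 = 1.674 pp.
TFP growth = 2.9 − 1.408 = 1.492%.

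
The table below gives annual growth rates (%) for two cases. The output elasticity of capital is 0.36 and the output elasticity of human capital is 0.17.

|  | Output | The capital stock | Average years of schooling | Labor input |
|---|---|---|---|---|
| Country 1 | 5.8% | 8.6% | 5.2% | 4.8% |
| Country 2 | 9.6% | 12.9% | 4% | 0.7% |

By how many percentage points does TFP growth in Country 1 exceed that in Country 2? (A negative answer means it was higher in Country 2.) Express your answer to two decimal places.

Labor's share = 1 − 0.36 − 0.17 = 0.47.
Country 1: TFP = 5.8 − 3.096 − 0.884 − 2.256 = -0.436%.
Country 2: TFP = 9.6 − 4.644 − 0.68 − 0.329 = 3.947%.
Difference = -0.436 − (3.947) = -4.383 pp.

-4.38 percentage points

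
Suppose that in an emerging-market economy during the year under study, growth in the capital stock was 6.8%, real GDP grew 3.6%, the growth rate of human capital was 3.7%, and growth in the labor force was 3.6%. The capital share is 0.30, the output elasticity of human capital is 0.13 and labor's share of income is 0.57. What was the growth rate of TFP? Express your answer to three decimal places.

-0.973%

Labor's share = 1 − 0.3 − 0.13 = 0.57.
The capital stock: 0.3 × 6.8 = 2.04 pp.
Human capital: 0.13 × 3.7 = 0.481 pp.
The labor force: 0.57 × 3.6 = 2.052 pp.
TFP growth = 3.6 − 4.573 = -0.973%.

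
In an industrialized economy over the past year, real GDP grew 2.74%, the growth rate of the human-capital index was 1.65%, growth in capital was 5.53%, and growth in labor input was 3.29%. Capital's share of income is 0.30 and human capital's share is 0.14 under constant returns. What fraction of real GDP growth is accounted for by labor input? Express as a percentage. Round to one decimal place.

Labor's share = 1 − 0.3 − 0.14 = 0.56.
Labor input contributed 0.56 × 3.29 = 1.8424 pp.
Share of growth = 1.8424 / 2.74 × 100 = 67.241%.

67.2%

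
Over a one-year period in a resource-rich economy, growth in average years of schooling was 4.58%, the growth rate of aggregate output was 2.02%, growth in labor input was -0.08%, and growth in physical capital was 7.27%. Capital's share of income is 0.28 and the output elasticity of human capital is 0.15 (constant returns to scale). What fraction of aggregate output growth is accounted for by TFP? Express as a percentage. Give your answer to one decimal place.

Labor's share = 1 − 0.28 − 0.15 = 0.57.
Physical capital: 0.28 × 7.27 = 2.0356 pp.
Average years of schooling: 0.15 × 4.58 = 0.687 pp.
Labor input: 0.57 × (-0.08) = -0.0456 pp.
TFP growth = 2.02 − 2.677 = -0.657%.
TFP share of growth = -0.657 / 2.02 × 100 = -32.525%.

TFP accounted for -32.5% of growth.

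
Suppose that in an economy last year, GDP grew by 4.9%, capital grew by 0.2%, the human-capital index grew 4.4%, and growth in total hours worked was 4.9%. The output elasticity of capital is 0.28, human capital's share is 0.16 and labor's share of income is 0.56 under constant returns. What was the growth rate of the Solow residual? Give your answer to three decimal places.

Labor's share = 1 − 0.28 − 0.16 = 0.56.
Capital: 0.28 × 0.2 = 0.056 pp.
The human-capital index: 0.16 × 4.4 = 0.704 pp.
Total hours worked: 0.56 × 4.9 = 2.744 pp.
TFP growth = 4.9 − 3.504 = 1.396%.

The Solow residual growth was 1.396%.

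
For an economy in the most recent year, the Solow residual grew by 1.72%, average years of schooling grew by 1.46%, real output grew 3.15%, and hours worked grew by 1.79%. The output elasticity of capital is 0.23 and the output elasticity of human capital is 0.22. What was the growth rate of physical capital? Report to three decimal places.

Physical capital grew 0.540%.

Labor's share = 1 − 0.23 − 0.22 = 0.55.
gY = gA + 0.22×1.46 + 0.55×1.79 + 0.23×g.
0.23×g = 3.15 − 1.72 − 1.3057 = 0.1243.
g = 0.1243 / 0.23 = 0.54043%.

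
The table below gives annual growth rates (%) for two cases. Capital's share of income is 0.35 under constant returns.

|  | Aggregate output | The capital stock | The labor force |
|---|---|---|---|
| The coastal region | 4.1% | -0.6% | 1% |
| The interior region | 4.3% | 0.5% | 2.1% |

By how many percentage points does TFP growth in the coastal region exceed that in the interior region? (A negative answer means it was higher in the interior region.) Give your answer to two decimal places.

Labor's share = 1 − 0.35 = 0.65.
The coastal region: TFP = 4.1 + 0.21 − 0.65 = 3.66%.
The interior region: TFP = 4.3 − 0.175 − 1.365 = 2.76%.
Difference = 3.66 − (2.76) = 0.9 pp.

0.90 percentage points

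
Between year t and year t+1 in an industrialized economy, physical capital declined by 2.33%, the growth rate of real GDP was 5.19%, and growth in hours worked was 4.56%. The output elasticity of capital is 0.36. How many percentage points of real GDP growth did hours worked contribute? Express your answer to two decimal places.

2.92 percentage points

Labor's share = 1 − 0.36 = 0.64.
Contribution = share × growth = 0.64 × 4.56 = 2.9184 pp.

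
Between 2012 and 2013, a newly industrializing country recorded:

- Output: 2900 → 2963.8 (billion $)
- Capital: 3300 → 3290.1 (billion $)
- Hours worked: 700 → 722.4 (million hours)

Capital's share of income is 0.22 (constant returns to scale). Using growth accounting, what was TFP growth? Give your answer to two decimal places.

Output growth = (2963.8 − 2900) / 2900 = 2.2%.
Capital growth = (3290.1 − 3300) / 3300 = -0.3%.
Hours worked growth = (722.4 − 700) / 700 = 3.2%.
Labor's share = 1 − 0.22 = 0.78.
Capital: 0.22 × (-0.3) = -0.066 pp.
Hours worked: 0.78 × 3.2 = 2.496 pp.
TFP growth = 2.2 − 2.43 = -0.23%.

-0.23%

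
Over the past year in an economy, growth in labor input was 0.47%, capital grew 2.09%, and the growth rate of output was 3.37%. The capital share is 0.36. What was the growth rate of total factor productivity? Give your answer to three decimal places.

2.317%

Labor's share = 1 − 0.36 = 0.64.
Capital: 0.36 × 2.09 = 0.7524 pp.
Labor input: 0.64 × 0.47 = 0.3008 pp.
TFP growth = 3.37 − 1.0532 = 2.3168%.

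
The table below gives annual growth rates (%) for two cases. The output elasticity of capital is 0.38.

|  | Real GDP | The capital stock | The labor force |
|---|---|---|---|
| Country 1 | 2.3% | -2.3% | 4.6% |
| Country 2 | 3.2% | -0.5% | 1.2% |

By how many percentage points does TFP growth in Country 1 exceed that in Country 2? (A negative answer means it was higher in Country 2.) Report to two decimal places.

-2.32 percentage points

Labor's share = 1 − 0.38 = 0.62.
Country 1: TFP = 2.3 + 0.874 − 2.852 = 0.322%.
Country 2: TFP = 3.2 + 0.19 − 0.744 = 2.646%.
Difference = 0.322 − (2.646) = -2.324 pp.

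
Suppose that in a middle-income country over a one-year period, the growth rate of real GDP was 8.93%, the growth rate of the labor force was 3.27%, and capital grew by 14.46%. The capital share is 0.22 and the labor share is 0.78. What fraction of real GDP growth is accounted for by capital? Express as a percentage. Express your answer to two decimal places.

Capital accounted for 35.62% of growth.

Capital contributed 0.22 × 14.46 = 3.1812 pp.
Share of growth = 3.1812 / 8.93 × 100 = 35.6237%.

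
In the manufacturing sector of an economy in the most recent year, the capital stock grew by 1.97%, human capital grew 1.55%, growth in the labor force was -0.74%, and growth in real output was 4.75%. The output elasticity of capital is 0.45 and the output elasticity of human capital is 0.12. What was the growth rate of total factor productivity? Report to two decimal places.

Labor's share = 1 − 0.45 − 0.12 = 0.43.
The capital stock: 0.45 × 1.97 = 0.8865 pp.
Human capital: 0.12 × 1.55 = 0.186 pp.
The labor force: 0.43 × (-0.74) = -0.3182 pp.
TFP growth = 4.75 − 0.7543 = 3.9957%.

4.00%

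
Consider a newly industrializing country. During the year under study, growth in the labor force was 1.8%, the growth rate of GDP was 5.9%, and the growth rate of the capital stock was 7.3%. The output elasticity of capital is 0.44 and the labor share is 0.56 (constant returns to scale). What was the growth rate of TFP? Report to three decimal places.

1.680%

Labor's share = 1 − 0.44 = 0.56.
The capital stock: 0.44 × 7.3 = 3.212 pp.
The labor force: 0.56 × 1.8 = 1.008 pp.
TFP growth = 5.9 − 4.22 = 1.68%.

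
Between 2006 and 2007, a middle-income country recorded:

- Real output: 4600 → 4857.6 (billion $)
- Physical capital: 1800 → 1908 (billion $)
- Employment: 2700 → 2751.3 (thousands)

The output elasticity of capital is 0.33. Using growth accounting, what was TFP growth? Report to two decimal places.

Real output growth = (4857.6 − 4600) / 4600 = 5.6%.
Physical capital growth = (1908 − 1800) / 1800 = 6%.
Employment growth = (2751.3 − 2700) / 2700 = 1.9%.
Labor's share = 1 − 0.33 = 0.67.
Physical capital: 0.33 × 6 = 1.98 pp.
Employment: 0.67 × 1.9 = 1.273 pp.
TFP growth = 5.6 − 3.253 = 2.347%.

2.35%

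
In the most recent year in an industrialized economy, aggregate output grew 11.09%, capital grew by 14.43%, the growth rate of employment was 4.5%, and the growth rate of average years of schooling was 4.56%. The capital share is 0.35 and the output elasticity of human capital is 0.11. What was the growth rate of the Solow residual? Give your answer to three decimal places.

Labor's share = 1 − 0.35 − 0.11 = 0.54.
Capital: 0.35 × 14.43 = 5.0505 pp.
Average years of schooling: 0.11 × 4.56 = 0.5016 pp.
Employment: 0.54 × 4.5 = 2.43 pp.
TFP growth = 11.09 − 7.9821 = 3.1079%.

The Solow residual growth was 3.108%.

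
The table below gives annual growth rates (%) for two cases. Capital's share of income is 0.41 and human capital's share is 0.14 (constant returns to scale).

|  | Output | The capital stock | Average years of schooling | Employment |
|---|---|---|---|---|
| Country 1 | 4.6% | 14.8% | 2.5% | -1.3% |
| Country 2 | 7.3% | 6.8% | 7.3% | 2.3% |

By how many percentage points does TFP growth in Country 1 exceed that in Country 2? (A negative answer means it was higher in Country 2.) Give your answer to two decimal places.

-3.69 percentage points

Labor's share = 1 − 0.41 − 0.14 = 0.45.
Country 1: TFP = 4.6 − 6.068 − 0.35 + 0.585 = -1.233%.
Country 2: TFP = 7.3 − 2.788 − 1.022 − 1.035 = 2.455%.
Difference = -1.233 − (2.455) = -3.688 pp.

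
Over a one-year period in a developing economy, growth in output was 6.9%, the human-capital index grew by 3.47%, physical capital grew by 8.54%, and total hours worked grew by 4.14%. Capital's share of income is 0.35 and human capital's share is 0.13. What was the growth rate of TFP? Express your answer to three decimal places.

Labor's share = 1 − 0.35 − 0.13 = 0.52.
Physical capital: 0.35 × 8.54 = 2.989 pp.
The human-capital index: 0.13 × 3.47 = 0.4511 pp.
Total hours worked: 0.52 × 4.14 = 2.1528 pp.
TFP growth = 6.9 − 5.5929 = 1.3071%.

1.307%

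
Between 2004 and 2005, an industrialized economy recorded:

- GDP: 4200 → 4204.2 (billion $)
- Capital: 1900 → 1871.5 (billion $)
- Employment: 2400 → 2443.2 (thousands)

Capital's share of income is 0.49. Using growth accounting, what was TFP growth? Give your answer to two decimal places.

-0.08%

GDP growth = (4204.2 − 4200) / 4200 = 0.1%.
Capital growth = (1871.5 − 1900) / 1900 = -1.5%.
Employment growth = (2443.2 − 2400) / 2400 = 1.8%.
Labor's share = 1 − 0.49 = 0.51.
Capital: 0.49 × (-1.5) = -0.735 pp.
Employment: 0.51 × 1.8 = 0.918 pp.
TFP growth = 0.1 − 0.183 = -0.083%.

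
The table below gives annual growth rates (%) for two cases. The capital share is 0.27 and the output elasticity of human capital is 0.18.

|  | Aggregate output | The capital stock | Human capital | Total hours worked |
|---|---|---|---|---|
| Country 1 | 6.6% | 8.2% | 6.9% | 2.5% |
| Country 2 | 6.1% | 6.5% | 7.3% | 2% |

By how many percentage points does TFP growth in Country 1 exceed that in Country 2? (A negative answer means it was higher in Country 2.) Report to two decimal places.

Labor's share = 1 − 0.27 − 0.18 = 0.55.
Country 1: TFP = 6.6 − 2.214 − 1.242 − 1.375 = 1.769%.
Country 2: TFP = 6.1 − 1.755 − 1.314 − 1.1 = 1.931%.
Difference = 1.769 − (1.931) = -0.162 pp.

-0.16 percentage points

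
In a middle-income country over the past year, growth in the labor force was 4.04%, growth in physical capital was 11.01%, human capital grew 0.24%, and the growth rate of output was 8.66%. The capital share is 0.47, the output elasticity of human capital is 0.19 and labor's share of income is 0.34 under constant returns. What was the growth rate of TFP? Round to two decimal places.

2.07%

Labor's share = 1 − 0.47 − 0.19 = 0.34.
Physical capital: 0.47 × 11.01 = 5.1747 pp.
Human capital: 0.19 × 0.24 = 0.0456 pp.
The labor force: 0.34 × 4.04 = 1.3736 pp.
TFP growth = 8.66 − 6.5939 = 2.0661%.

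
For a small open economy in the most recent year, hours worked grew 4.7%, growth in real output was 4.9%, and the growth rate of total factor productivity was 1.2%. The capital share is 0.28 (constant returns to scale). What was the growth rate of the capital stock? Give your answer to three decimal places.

The capital stock grew 1.129%.

Labor's share = 1 − 0.28 = 0.72.
gY = gA + 0.72×4.7 + 0.28×g.
0.28×g = 4.9 − 1.2 − 3.384 = 0.316.
g = 0.316 / 0.28 = 1.12857%.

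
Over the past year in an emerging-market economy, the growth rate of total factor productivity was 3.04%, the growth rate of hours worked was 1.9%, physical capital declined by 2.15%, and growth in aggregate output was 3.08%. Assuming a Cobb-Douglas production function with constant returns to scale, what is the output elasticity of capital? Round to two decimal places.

gY = gA + α·gK + (1−α)·gL, so gY − gA − gL = α(gK − gL).
3.08 − 3.04 − 1.9 = α × (-2.15 − 1.9).
-1.86 = -4.05 α, so α = 0.4593.

The output elasticity of capital is 0.46.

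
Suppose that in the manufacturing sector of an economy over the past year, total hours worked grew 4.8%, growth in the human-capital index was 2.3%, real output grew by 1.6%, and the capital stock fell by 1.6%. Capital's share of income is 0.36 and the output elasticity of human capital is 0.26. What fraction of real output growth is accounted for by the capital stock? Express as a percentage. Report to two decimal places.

The capital stock accounted for -36.00% of growth.

The capital stock contributed 0.36 × (-1.6) = -0.576 pp.
Share of growth = -0.576 / 1.6 × 100 = -36%.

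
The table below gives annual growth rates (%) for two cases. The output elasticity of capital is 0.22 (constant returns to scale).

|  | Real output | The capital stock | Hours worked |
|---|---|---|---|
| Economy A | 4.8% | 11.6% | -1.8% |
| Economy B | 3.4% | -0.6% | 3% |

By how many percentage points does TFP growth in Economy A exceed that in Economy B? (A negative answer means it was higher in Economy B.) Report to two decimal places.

Labor's share = 1 − 0.22 = 0.78.
Economy A: TFP = 4.8 − 2.552 + 1.404 = 3.652%.
Economy B: TFP = 3.4 + 0.132 − 2.34 = 1.192%.
Difference = 3.652 − (1.192) = 2.46 pp.

2.46 percentage points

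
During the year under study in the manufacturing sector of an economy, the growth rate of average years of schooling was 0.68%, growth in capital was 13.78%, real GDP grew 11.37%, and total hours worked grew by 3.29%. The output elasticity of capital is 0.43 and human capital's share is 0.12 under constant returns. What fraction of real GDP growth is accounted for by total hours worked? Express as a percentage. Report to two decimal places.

13.02%

Labor's share = 1 − 0.43 − 0.12 = 0.45.
Total hours worked contributed 0.45 × 3.29 = 1.4805 pp.
Share of growth = 1.4805 / 11.37 × 100 = 13.0211%.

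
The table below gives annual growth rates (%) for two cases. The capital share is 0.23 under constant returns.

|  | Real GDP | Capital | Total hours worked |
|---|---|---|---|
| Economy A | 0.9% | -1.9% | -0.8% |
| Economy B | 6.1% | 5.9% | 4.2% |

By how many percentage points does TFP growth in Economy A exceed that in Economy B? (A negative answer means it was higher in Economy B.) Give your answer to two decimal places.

Labor's share = 1 − 0.23 = 0.77.
Economy A: TFP = 0.9 + 0.437 + 0.616 = 1.953%.
Economy B: TFP = 6.1 − 1.357 − 3.234 = 1.509%.
Difference = 1.953 − (1.509) = 0.444 pp.

0.44 percentage points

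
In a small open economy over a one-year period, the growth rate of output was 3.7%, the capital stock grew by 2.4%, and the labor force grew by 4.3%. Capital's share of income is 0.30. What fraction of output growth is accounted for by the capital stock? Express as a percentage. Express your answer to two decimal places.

The capital stock contributed 0.3 × 2.4 = 0.72 pp.
Share of growth = 0.72 / 3.7 × 100 = 19.4595%.

19.46%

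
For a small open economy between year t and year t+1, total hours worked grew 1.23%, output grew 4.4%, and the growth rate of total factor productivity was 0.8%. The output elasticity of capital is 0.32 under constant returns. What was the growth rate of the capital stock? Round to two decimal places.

The capital stock grew 8.64%.

Labor's share = 1 − 0.32 = 0.68.
gY = gA + 0.68×1.23 + 0.32×g.
0.32×g = 4.4 − 0.8 − 0.8364 = 2.7636.
g = 2.7636 / 0.32 = 8.6363%.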